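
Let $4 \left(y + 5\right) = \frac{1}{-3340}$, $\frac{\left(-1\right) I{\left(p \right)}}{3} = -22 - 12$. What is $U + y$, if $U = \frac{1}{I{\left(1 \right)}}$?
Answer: $- \frac{3400171}{681360} \approx -4.9903$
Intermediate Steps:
$I{\left(p \right)} = 102$ ($I{\left(p \right)} = - 3 \left(-22 - 12\right) = \left(-3\right) \left(-34\right) = 102$)
$y = - \frac{66801}{13360}$ ($y = -5 + \frac{1}{4 \left(-3340\right)} = -5 + \frac{1}{4} \left(- \frac{1}{3340}\right) = -5 - \frac{1}{13360} = - \frac{66801}{13360} \approx -5.0001$)
$U = \frac{1}{102} \approx 0.0098039$
$U + y = \frac{1}{102} - \frac{66801}{13360} = - \frac{3400171}{681360}$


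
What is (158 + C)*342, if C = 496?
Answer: 223668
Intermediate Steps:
(158 + C)*342 = (158 + 496)*342 = 654*342 = 223668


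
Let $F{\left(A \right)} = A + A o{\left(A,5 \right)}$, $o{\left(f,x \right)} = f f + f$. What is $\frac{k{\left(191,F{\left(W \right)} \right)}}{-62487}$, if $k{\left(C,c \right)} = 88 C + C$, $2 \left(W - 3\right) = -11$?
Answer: $- \frac{16999}{62487} \approx -0.27204$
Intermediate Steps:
$W = - \frac{5}{2}$ ($W = 3 + \frac{1}{2} \left(-11\right) = 3 - \frac{11}{2} = - \frac{5}{2} \approx -2.5$)
$o{\left(f,x \right)} = f + f^{2}$ ($o{\left(f,x \right)} = f^{2} + f = f + f^{2}$)
$F{\left(A \right)} = A + A^{2} \left(1 + A\right)$ ($F{\left(A \right)} = A + A A \left(1 + A\right) = A + A^{2} \left(1 + A\right)$)
$k{\left(C,c \right)} = 89 C$
$\frac{k{\left(191,F{\left(W \right)} \right)}}{-62487} = \frac{89 \cdot 191}{-62487} = 16999 \left(- \frac{1}{62487}\right) = - \frac{16999}{62487}$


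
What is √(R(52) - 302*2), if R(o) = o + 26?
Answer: I*√526 ≈ 22.935*I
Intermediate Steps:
R(o) = 26 + o
√(R(52) - 302*2) = √((26 + 52) - 302*2) = √(78 - 604) = √(-526) = I*√526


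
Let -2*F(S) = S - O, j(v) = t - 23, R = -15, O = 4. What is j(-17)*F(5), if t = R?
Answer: 19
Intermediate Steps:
t = -15
j(v) = -38 (j(v) = -15 - 23 = -38)
F(S) = 2 - S/2 (F(S) = -(S - 1*4)/2 = -(S - 4)/2 = -(-4 + S)/2 = 2 - S/2)
j(-17)*F(5) = -38*(2 - ½*5) = -38*(2 - 5/2) = -38*(-½) = 19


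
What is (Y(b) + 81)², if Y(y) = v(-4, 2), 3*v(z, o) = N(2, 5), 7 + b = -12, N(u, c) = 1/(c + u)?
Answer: 2896804/441 ≈ 6568.7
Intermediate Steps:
b = -19 (b = -7 - 12 = -19)
v(z, o) = 1/21 (v(z, o) = 1/(3*(5 + 2)) = (⅓)/7 = (⅓)*(⅐) = 1/21)
Y(y) = 1/21
(Y(b) + 81)² = (1/21 + 81)² = (1702/21)² = 2896804/441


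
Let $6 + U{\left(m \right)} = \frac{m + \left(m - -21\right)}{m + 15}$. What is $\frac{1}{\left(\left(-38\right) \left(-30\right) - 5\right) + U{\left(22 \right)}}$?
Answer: $\frac{37}{41838} \approx 0.00088436$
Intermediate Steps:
$U{\left(m \right)} = -6 + \frac{21 + 2 m}{15 + m}$ ($U{\left(m \right)} = -6 + \frac{m + \left(m - -21\right)}{m + 15} = -6 + \frac{m + \left(m + 21\right)}{15 + m} = -6 + \frac{m + \left(21 + m\right)}{15 + m} = -6 + \frac{21 + 2 m}{15 + m}$)
$\frac{1}{\left(\left(-38\right) \left(-30\right) - 5\right) + U{\left(22 \right)}} = \frac{1}{\left(\left(-38\right) \left(-30\right) - 5\right) + \frac{-69 - 88}{15 + 22}} = \frac{1}{\left(1140 - 5\right) + \frac{-69 - 88}{37}} = \frac{1}{1135 + \frac{1}{37} \left(-157\right)} = \frac{1}{1135 - \frac{157}{37}} = \frac{1}{\frac{41838}{37}} = \frac{37}{41838}$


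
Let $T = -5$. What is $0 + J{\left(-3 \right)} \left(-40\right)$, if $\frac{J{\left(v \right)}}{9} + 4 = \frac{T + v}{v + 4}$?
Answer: $4320$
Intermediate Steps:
$J{\left(v \right)} = -36 + \frac{9 \left(-5 + v\right)}{4 + v}$ ($J{\left(v \right)} = -36 + 9 \frac{-5 + v}{v + 4} = -36 + 9 \frac{-5 + v}{4 + v} = -36 + \frac{9 \left(-5 + v\right)}{4 + v}$)
$0 + J{\left(-3 \right)} \left(-40\right) = 0 + \frac{27 \left(-7 - -3\right)}{4 - 3} \left(-40\right) = 0 + \frac{27 \left(-7 + 3\right)}{1} \left(-40\right) = 0 + 27 \cdot 1 \left(-4\right) \left(-40\right) = 0 - -4320 = 0 + 4320 = 4320$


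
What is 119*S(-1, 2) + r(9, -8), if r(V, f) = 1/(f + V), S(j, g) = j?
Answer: -118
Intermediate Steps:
r(V, f) = 1/(V + f)
119*S(-1, 2) + r(9, -8) = 119*(-1) + 1/(9 - 8) = -119 + 1/1 = -119 + 1 = -118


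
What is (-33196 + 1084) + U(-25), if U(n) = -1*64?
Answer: -32176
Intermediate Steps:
U(n) = -64
(-33196 + 1084) + U(-25) = (-33196 + 1084) - 64 = -32112 - 64 = -32176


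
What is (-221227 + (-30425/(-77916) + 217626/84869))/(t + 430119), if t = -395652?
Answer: -1462877847429167/227918311088868 ≈ -6.4184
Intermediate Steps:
(-221227 + (-30425/(-77916) + 217626/84869))/(t + 430119) = (-221227 + (-30425/(-77916) + 217626/84869))/(-395652 + 430119) = (-221227 + (-30425*(-1/77916) + 217626*(1/84869)))/34467 = (-221227 + (30425/77916 + 217626/84869))*(1/34467) = (-221227 + 19538686741/6612653004)*(1/34467) = -1462877847429167/6612653004*1/34467 = -1462877847429167/227918311088868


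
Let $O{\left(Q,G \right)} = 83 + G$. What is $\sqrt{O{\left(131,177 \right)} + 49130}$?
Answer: $\sqrt{49390} \approx 222.24$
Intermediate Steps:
$\sqrt{O{\left(131,177 \right)} + 49130} = \sqrt{\left(83 + 177\right) + 49130} = \sqrt{260 + 49130} = \sqrt{49390}$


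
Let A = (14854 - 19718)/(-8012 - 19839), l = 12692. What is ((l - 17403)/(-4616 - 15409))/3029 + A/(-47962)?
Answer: 2998937825641/40511645198057475 ≈ 7.4027e-5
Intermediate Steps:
A = 4864/27851 (A = -4864/(-27851) = -4864*(-1/27851) = 4864/27851 ≈ 0.17464)
((l - 17403)/(-4616 - 15409))/3029 + A/(-47962) = ((12692 - 17403)/(-4616 - 15409))/3029 + (4864/27851)/(-47962) = -4711/(-20025)*(1/3029) + (4864/27851)*(-1/47962) = -4711*(-1/20025)*(1/3029) - 2432/667894831 = (4711/20025)*(1/3029) - 2432/667894831 = 4711/60655725 - 2432/667894831 = 2998937825641/40511645198057475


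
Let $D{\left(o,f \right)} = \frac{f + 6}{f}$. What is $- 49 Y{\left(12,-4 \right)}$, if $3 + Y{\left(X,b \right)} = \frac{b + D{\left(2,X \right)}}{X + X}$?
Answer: $\frac{7301}{48} \approx 152.1$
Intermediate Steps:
$D{\left(o,f \right)} = \frac{6 + f}{f}$
$Y{\left(X,b \right)} = -3 + \frac{b + \frac{6 + X}{X}}{2 X}$ ($Y{\left(X,b \right)} = -3 + \frac{b + \frac{6 + X}{X}}{X + X} = -3 + \frac{b + \frac{6 + X}{X}}{2 X}$)
$- 49 Y{\left(12,-4 \right)} = - 49 \frac{6 + 12 + 12 \left(-4 - 72\right)}{2 \cdot 144} = - 49 \cdot \frac{1}{2} \cdot \frac{1}{144} \left(6 + 12 + 12 \left(-4 - 72\right)\right) = - 49 \cdot \frac{1}{2} \cdot \frac{1}{144} \left(6 + 12 + 12 \left(-76\right)\right) = - 49 \cdot \frac{1}{2} \cdot \frac{1}{144} \left(6 + 12 - 912\right) = - 49 \cdot \frac{1}{2} \cdot \frac{1}{144} \left(-894\right) = \left(-49\right) \left(- \frac{149}{48}\right) = \frac{7301}{48}$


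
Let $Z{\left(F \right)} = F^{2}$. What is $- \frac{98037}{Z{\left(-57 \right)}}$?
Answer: $- \frac{10893}{361} \approx -30.174$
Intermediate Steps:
$- \frac{98037}{Z{\left(-57 \right)}} = - \frac{98037}{\left(-57\right)^{2}} = - \frac{98037}{3249} = \left(-98037\right) \frac{1}{3249} = - \frac{10893}{361}$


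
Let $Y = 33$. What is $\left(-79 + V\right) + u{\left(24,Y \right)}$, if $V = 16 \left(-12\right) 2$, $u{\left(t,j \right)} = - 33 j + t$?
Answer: $-1528$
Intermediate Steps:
$u{\left(t,j \right)} = t - 33 j$
$V = -384$ ($V = \left(-192\right) 2 = -384$)
$\left(-79 + V\right) + u{\left(24,Y \right)} = \left(-79 - 384\right) + \left(24 - 1089\right) = -463 + \left(24 - 1089\right) = -463 - 1065 = -1528$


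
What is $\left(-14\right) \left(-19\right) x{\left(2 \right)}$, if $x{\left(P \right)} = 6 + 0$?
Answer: $1596$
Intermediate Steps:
$x{\left(P \right)} = 6$
$\left(-14\right) \left(-19\right) x{\left(2 \right)} = \left(-14\right) \left(-19\right) 6 = 266 \cdot 6 = 1596$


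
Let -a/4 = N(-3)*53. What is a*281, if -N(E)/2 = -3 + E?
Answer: -714864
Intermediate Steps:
N(E) = 6 - 2*E (N(E) = -2*(-3 + E) = 6 - 2*E)
a = -2544 (a = -4*(6 - 2*(-3))*53 = -4*(6 + 6)*53 = -48*53 = -4*636 = -2544)
a*281 = -2544*281 = -714864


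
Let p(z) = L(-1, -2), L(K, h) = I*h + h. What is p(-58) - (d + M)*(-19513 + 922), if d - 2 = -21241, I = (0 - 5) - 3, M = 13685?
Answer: -140436400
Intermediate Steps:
I = -8 (I = -5 - 3 = -8)
d = -21239 (d = 2 - 21241 = -21239)
L(K, h) = -7*h (L(K, h) = -8*h + h = -7*h)
p(z) = 14 (p(z) = -7*(-2) = 14)
p(-58) - (d + M)*(-19513 + 922) = 14 - (-21239 + 13685)*(-19513 + 922) = 14 - (-7554)*(-18591) = 14 - 1*140436414 = 14 - 140436414 = -140436400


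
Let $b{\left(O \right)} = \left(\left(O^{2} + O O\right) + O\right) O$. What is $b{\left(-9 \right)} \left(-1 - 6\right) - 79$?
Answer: $9560$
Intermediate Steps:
$b{\left(O \right)} = O \left(O + 2 O^{2}\right)$ ($b{\left(O \right)} = \left(\left(O^{2} + O^{2}\right) + O\right) O = \left(2 O^{2} + O\right) O = \left(O + 2 O^{2}\right) O = O \left(O + 2 O^{2}\right)$)
$b{\left(-9 \right)} \left(-1 - 6\right) - 79 = \left(-9\right)^{2} \left(1 + 2 \left(-9\right)\right) \left(-1 - 6\right) - 79 = 81 \left(1 - 18\right) \left(-1 - 6\right) - 79 = 81 \left(-17\right) \left(-7\right) - 79 = \left(-1377\right) \left(-7\right) - 79 = 9639 - 79 = 9560$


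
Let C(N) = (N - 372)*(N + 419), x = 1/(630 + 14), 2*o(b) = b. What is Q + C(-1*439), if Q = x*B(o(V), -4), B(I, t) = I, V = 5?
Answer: 20891365/1288 ≈ 16220.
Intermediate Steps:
o(b) = b/2
x = 1/644 ≈ 0.0015528
C(N) = (-372 + N)*(419 + N)
Q = 5/1288 (Q = ((1/2)*5)/644 = (1/644)*(5/2) = 5/1288 ≈ 0.0038820)
Q + C(-1*439) = 5/1288 + (-155868 + (-1*439)**2 + 47*(-1*439)) = 5/1288 + (-155868 + (-439)**2 + 47*(-439)) = 5/1288 + (-155868 + 192721 - 20633) = 5/1288 + 16220 = 20891365/1288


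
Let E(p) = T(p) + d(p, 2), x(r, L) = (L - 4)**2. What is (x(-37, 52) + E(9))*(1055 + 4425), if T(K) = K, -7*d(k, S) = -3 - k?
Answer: 88792440/7 ≈ 1.2685e+7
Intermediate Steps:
d(k, S) = 3/7 + k/7 (d(k, S) = -(-3 - k)/7 = 3/7 + k/7)
x(r, L) = (-4 + L)**2
E(p) = 3/7 + 8*p/7 (E(p) = p + (3/7 + p/7) = 3/7 + 8*p/7)
(x(-37, 52) + E(9))*(1055 + 4425) = ((-4 + 52)**2 + (3/7 + (8/7)*9))*(1055 + 4425) = (48**2 + (3/7 + 72/7))*5480 = (2304 + 75/7)*5480 = (16203/7)*5480 = 88792440/7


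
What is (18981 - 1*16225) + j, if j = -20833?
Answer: -18077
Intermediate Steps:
(18981 - 1*16225) + j = (18981 - 1*16225) - 20833 = (18981 - 16225) - 20833 = 2756 - 20833 = -18077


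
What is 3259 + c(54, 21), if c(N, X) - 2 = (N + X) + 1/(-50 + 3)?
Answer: 156791/47 ≈ 3336.0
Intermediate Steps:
c(N, X) = 93/47 + N + X (c(N, X) = 2 + ((N + X) + 1/(-50 + 3)) = 2 + ((N + X) + 1/(-47)) = 2 + ((N + X) - 1/47) = 2 + (-1/47 + N + X) = 93/47 + N + X)
3259 + c(54, 21) = 3259 + (93/47 + 54 + 21) = 3259 + 3618/47 = 156791/47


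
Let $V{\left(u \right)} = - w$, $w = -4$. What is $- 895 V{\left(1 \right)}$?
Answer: $-3580$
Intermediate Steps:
$V{\left(u \right)} = 4$ ($V{\left(u \right)} = \left(-1\right) \left(-4\right) = 4$)
$- 895 V{\left(1 \right)} = \left(-895\right) 4 = -3580$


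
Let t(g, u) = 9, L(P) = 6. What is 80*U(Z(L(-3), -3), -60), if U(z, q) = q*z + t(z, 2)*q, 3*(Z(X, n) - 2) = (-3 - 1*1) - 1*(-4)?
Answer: -52800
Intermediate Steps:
Z(X, n) = 2 (Z(X, n) = 2 + ((-3 - 1*1) - 1*(-4))/3 = 2 + ((-3 - 1) + 4)/3 = 2 + (-4 + 4)/3 = 2 + (1/3)*0 = 2 + 0 = 2)
U(z, q) = 9*q + q*z (U(z, q) = q*z + 9*q = 9*q + q*z)
80*U(Z(L(-3), -3), -60) = 80*(-60*(9 + 2)) = 80*(-60*11) = 80*(-660) = -52800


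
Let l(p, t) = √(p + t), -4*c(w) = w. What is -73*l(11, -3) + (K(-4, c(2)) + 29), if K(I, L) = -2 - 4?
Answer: 23 - 146*√2 ≈ -183.48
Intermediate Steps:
c(w) = -w/4
K(I, L) = -6
-73*l(11, -3) + (K(-4, c(2)) + 29) = -73*√(11 - 3) + (-6 + 29) = -146*√2 + 23 = 23 - 146*√2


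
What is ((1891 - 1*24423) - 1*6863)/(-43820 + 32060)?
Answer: 5879/2352 ≈ 2.4996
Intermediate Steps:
((1891 - 1*24423) - 1*6863)/(-43820 + 32060) = ((1891 - 24423) - 6863)/(-11760) = (-22532 - 6863)*(-1/11760) = -29395*(-1/11760) = 5879/2352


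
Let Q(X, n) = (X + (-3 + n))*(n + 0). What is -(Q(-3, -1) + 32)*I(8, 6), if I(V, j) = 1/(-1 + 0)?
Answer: 39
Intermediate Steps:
I(V, j) = -1 (I(V, j) = 1/(-1) = -1)
Q(X, n) = n*(-3 + X + n) (Q(X, n) = (-3 + X + n)*n = n*(-3 + X + n))
-(Q(-3, -1) + 32)*I(8, 6) = -(-(-3 - 3 - 1) + 32)*(-1) = -(-1*(-7) + 32)*(-1) = -(7 + 32)*(-1) = -39*(-1) = -1*(-39) = 39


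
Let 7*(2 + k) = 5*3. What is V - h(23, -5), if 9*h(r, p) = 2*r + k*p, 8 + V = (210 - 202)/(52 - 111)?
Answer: -48943/3717 ≈ -13.167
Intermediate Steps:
k = ⅐ (k = -2 + (5*3)/7 = -2 + (⅐)*15 = -2 + 15/7 = ⅐ ≈ 0.14286)
V = -480/59 (V = -8 + (210 - 202)/(52 - 111) = -8 + 8/(-59) = -8 + 8*(-1/59) = -8 - 8/59 = -480/59 ≈ -8.1356)
h(r, p) = p/63 + 2*r/9 (h(r, p) = (2*r + p/7)/9 = p/63 + 2*r/9)
V - h(23, -5) = -480/59 - ((1/63)*(-5) + (2/9)*23) = -480/59 - (-5/63 + 46/9) = -480/59 - 1*317/63 = -480/59 - 317/63 = -48943/3717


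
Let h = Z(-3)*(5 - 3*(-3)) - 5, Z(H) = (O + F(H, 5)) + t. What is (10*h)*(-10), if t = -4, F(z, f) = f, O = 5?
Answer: -7900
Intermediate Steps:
Z(H) = 6 (Z(H) = (5 + 5) - 4 = 10 - 4 = 6)
h = 79 (h = 6*(5 - 3*(-3)) - 5 = 6*(5 + 9) - 5 = 6*14 - 5 = 84 - 5 = 79)
(10*h)*(-10) = (10*79)*(-10) = 790*(-10) = -7900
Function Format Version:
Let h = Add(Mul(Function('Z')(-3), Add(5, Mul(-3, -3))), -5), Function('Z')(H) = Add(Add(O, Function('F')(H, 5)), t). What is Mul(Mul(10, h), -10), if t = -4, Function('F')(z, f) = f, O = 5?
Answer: -7900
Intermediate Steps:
Function('Z')(H) = 6 (Function('Z')(H) = Add(Add(5, 5), -4) = Add(10, -4) = 6)
h = 79 (h = Add(Mul(6, Add(5, Mul(-3, -3))), -5) = Add(Mul(6, Add(5, 9)), -5) = Add(Mul(6, 14), -5) = Add(84, -5) = 79)
Mul(Mul(10, h), -10) = Mul(Mul(10, 79), -10) = Mul(790, -10) = -7900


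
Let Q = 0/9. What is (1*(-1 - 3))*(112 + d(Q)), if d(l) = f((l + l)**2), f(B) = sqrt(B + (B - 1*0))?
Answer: -448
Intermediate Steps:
Q = 0 (Q = 0*(1/9) = 0)
f(B) = sqrt(2)*sqrt(B) (f(B) = sqrt(B + (B + 0)) = sqrt(B + B) = sqrt(2*B) = sqrt(2)*sqrt(B))
d(l) = 2*sqrt(2)*sqrt(l**2) (d(l) = sqrt(2)*sqrt((l + l)**2) = sqrt(2)*sqrt((2*l)**2) = sqrt(2)*sqrt(4*l**2) = sqrt(2)*(2*sqrt(l**2)) = 2*sqrt(2)*sqrt(l**2))
(1*(-1 - 3))*(112 + d(Q)) = (1*(-1 - 3))*(112 + 2*sqrt(2)*sqrt(0**2)) = (1*(-4))*(112 + 2*sqrt(2)*sqrt(0)) = -4*(112 + 2*sqrt(2)*0) = -4*(112 + 0) = -4*112 = -448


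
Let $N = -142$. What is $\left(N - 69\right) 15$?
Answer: $-3165$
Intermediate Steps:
$\left(N - 69\right) 15 = \left(-142 - 69\right) 15 = \left(-211\right) 15 = -3165$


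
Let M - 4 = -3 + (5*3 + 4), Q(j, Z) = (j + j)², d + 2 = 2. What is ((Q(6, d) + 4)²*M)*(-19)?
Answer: -8323520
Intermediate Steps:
d = 0 (d = -2 + 2 = 0)
Q(j, Z) = 4*j² (Q(j, Z) = (2*j)² = 4*j²)
M = 20 (M = 4 + (-3 + (5*3 + 4)) = 4 + (-3 + (15 + 4)) = 4 + (-3 + 19) = 4 + 16 = 20)
((Q(6, d) + 4)²*M)*(-19) = ((4*6² + 4)²*20)*(-19) = ((4*36 + 4)²*20)*(-19) = ((144 + 4)²*20)*(-19) = (148²*20)*(-19) = (21904*20)*(-19) = 438080*(-19) = -8323520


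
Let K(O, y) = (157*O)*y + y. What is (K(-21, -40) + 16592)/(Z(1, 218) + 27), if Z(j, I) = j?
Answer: 37108/7 ≈ 5301.1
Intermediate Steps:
K(O, y) = y + 157*O*y (K(O, y) = 157*O*y + y = y + 157*O*y)
(K(-21, -40) + 16592)/(Z(1, 218) + 27) = (-40*(1 + 157*(-21)) + 16592)/(1 + 27) = (-40*(1 - 3297) + 16592)/28 = (-40*(-3296) + 16592)*(1/28) = (131840 + 16592)*(1/28) = 148432*(1/28) = 37108/7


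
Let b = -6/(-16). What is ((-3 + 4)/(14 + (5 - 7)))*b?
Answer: 1/32 ≈ 0.031250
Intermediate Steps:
b = 3/8 (b = -6*(-1)/16 = -1*(-3/8) = 3/8 ≈ 0.37500)
((-3 + 4)/(14 + (5 - 7)))*b = ((-3 + 4)/(14 + (5 - 7)))*(3/8) = (1/(14 - 2))*(3/8) = (1/12)*(3/8) = 1/32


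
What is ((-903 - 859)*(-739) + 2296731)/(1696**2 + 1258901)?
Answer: 3598849/4135317 ≈ 0.87027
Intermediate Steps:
((-903 - 859)*(-739) + 2296731)/(1696**2 + 1258901) = (-1762*(-739) + 2296731)/(2876416 + 1258901) = (1302118 + 2296731)/4135317 = 3598849*(1/4135317) = 3598849/4135317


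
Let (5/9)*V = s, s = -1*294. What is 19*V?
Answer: -50274/5 ≈ -10055.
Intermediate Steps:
s = -294
V = -2646/5 (V = (9/5)*(-294) = -2646/5 ≈ -529.20)
19*V = 19*(-2646/5) = -50274/5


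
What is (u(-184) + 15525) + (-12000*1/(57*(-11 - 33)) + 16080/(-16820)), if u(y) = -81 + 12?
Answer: 2717358628/175769 ≈ 15460.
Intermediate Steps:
u(y) = -69
(u(-184) + 15525) + (-12000*1/(57*(-11 - 33)) + 16080/(-16820)) = (-69 + 15525) + (-12000*1/(57*(-11 - 33)) + 16080/(-16820)) = 15456 + (-12000/(57*(-44)) + 16080*(-1/16820)) = 15456 + (-12000/(-2508) - 804/841) = 15456 + (-12000*(-1/2508) - 804/841) = 15456 + (1000/209 - 804/841) = 15456 + 672964/175769 = 2717358628/175769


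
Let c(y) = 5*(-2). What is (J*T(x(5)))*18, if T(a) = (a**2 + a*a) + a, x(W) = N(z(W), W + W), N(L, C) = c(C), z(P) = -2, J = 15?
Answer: 51300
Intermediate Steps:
c(y) = -10
N(L, C) = -10
x(W) = -10
T(a) = a + 2*a**2 (T(a) = (a**2 + a**2) + a = 2*a**2 + a = a + 2*a**2)
(J*T(x(5)))*18 = (15*(-10*(1 + 2*(-10))))*18 = (15*(-10*(1 - 20)))*18 = (15*(-10*(-19)))*18 = (15*190)*18 = 2850*18 = 51300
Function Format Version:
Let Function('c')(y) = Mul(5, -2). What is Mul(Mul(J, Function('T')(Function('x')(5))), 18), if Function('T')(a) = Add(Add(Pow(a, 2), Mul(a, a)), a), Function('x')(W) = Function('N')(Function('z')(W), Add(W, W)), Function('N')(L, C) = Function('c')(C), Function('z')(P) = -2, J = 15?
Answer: 51300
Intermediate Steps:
Function('c')(y) = -10
Function('N')(L, C) = -10
Function('x')(W) = -10
Function('T')(a) = Add(a, Mul(2, Pow(a, 2))) (Function('T')(a) = Add(Add(Pow(a, 2), Pow(a, 2)), a) = Add(Mul(2, Pow(a, 2)), a) = Add(a, Mul(2, Pow(a, 2))))
Mul(Mul(J, Function('T')(Function('x')(5))), 18) = Mul(Mul(15, Mul(-10, Add(1, Mul(2, -10)))), 18) = Mul(Mul(15, Mul(-10, Add(1, -20))), 18) = Mul(Mul(15, Mul(-10, -19)), 18) = Mul(Mul(15, 190), 18) = Mul(2850, 18) = 51300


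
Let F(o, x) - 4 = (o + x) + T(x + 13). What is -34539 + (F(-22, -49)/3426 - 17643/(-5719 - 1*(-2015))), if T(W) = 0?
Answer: -219118198753/6344952 ≈ -34534.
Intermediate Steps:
F(o, x) = 4 + o + x (F(o, x) = 4 + ((o + x) + 0) = 4 + (o + x) = 4 + o + x)
-34539 + (F(-22, -49)/3426 - 17643/(-5719 - 1*(-2015))) = -34539 + ((4 - 22 - 49)/3426 - 17643/(-5719 - 1*(-2015))) = -34539 + (-67*1/3426 - 17643/(-5719 + 2015)) = -34539 + (-67/3426 - 17643/(-3704)) = -34539 + (-67/3426 - 17643*(-1/3704)) = -34539 + (-67/3426 + 17643/3704) = -34539 + 30098375/6344952 = -219118198753/6344952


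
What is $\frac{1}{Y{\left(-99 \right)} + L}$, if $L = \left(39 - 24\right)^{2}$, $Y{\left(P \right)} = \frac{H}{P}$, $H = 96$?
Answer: $\frac{33}{7393} \approx 0.0044637$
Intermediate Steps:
$Y{\left(P \right)} = \frac{96}{P}$
$L = 225$ ($L = 15^{2} = 225$)
$\frac{1}{Y{\left(-99 \right)} + L} = \frac{1}{\frac{96}{-99} + 225} = \frac{1}{96 \left(- \frac{1}{99}\right) + 225} = \frac{1}{- \frac{32}{33} + 225} = \frac{1}{\frac{7393}{33}} = \frac{33}{7393}$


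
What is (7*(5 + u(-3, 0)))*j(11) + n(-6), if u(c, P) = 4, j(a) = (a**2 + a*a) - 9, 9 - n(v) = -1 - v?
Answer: 14683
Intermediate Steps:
n(v) = 10 + v (n(v) = 9 - (-1 - v) = 9 + (1 + v) = 10 + v)
j(a) = -9 + 2*a**2 (j(a) = (a**2 + a**2) - 9 = 2*a**2 - 9 = -9 + 2*a**2)
(7*(5 + u(-3, 0)))*j(11) + n(-6) = (7*(5 + 4))*(-9 + 2*11**2) + (10 - 6) = (7*9)*(-9 + 2*121) + 4 = 63*(-9 + 242) + 4 = 63*233 + 4 = 14679 + 4 = 14683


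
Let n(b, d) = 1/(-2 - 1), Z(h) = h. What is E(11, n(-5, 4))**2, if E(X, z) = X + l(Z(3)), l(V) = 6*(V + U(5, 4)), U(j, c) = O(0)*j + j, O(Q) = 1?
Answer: 7921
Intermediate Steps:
n(b, d) = -1/3 (n(b, d) = 1/(-3) = -1/3)
U(j, c) = 2*j (U(j, c) = 1*j + j = j + j = 2*j)
l(V) = 60 + 6*V (l(V) = 6*(V + 2*5) = 6*(V + 10) = 6*(10 + V) = 60 + 6*V)
E(X, z) = 78 + X (E(X, z) = X + (60 + 6*3) = X + (60 + 18) = X + 78 = 78 + X)
E(11, n(-5, 4))**2 = (78 + 11)**2 = 89**2 = 7921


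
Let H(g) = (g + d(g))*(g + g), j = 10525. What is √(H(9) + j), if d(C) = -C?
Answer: 5*√421 ≈ 102.59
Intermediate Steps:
H(g) = 0 (H(g) = (g - g)*(g + g) = 0*(2*g) = 0)
√(H(9) + j) = √(0 + 10525) = √10525 = 5*√421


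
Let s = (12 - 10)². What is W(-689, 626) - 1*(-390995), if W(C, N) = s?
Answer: 390999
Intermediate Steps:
s = 4 (s = 2² = 4)
W(C, N) = 4
W(-689, 626) - 1*(-390995) = 4 - 1*(-390995) = 4 + 390995 = 390999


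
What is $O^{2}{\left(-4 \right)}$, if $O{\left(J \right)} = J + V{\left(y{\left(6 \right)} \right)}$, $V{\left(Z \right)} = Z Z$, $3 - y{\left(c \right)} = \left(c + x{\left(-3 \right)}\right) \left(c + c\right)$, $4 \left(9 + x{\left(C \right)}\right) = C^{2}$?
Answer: $19600$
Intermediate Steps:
$x{\left(C \right)} = -9 + \frac{C^{2}}{4}$
$y{\left(c \right)} = 3 - 2 c \left(- \frac{27}{4} + c\right)$ ($y{\left(c \right)} = 3 - \left(c - \left(9 - \frac{\left(-3\right)^{2}}{4}\right)\right) \left(c + c\right) = 3 - \left(c + \left(-9 + \frac{1}{4} \cdot 9\right)\right) 2 c = 3 - \left(c + \left(-9 + \frac{9}{4}\right)\right) 2 c = 3 - \left(c - \frac{27}{4}\right) 2 c = 3 - \left(- \frac{27}{4} + c\right) 2 c = 3 - 2 c \left(- \frac{27}{4} + c\right)$)
$V{\left(Z \right)} = Z^{2}$
$O{\left(J \right)} = 144 + J$ ($O{\left(J \right)} = J + \left(3 - 2 \cdot 6^{2} + \frac{27}{2} \cdot 6\right)^{2} = J + \left(3 - 72 + 81\right)^{2} = J + 12^{2} = J + 144 = 144 + J$)
$O^{2}{\left(-4 \right)} = \left(144 - 4\right)^{2} = 140^{2} = 19600$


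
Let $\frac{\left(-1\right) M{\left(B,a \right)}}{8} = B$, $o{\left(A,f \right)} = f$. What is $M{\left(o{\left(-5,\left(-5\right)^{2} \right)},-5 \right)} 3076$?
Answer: $-615200$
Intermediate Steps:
$M{\left(B,a \right)} = - 8 B$
$M{\left(o{\left(-5,\left(-5\right)^{2} \right)},-5 \right)} 3076 = - 8 \left(-5\right)^{2} \cdot 3076 = \left(-8\right) 25 \cdot 3076 = \left(-200\right) 3076 = -615200$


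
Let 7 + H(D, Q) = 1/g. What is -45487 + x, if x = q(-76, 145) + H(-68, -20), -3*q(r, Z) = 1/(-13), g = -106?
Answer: -188072129/4134 ≈ -45494.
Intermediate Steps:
q(r, Z) = 1/39 (q(r, Z) = -⅓/(-13) = -⅓*(-1/13) = 1/39)
H(D, Q) = -743/106 (H(D, Q) = -7 + 1/(-106) = -7 - 1/106 = -743/106)
x = -28871/4134 (x = 1/39 - 743/106 = -28871/4134 ≈ -6.9838)
-45487 + x = -45487 - 28871/4134 = -188072129/4134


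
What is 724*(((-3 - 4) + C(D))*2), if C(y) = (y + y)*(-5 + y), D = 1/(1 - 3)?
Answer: -2172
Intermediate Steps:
D = -1/2 (D = 1/(-2) = -1/2 ≈ -0.50000)
C(y) = 2*y*(-5 + y) (C(y) = (2*y)*(-5 + y) = 2*y*(-5 + y))
724*(((-3 - 4) + C(D))*2) = 724*(((-3 - 4) + 2*(-1/2)*(-5 - 1/2))*2) = 724*((-7 + 2*(-1/2)*(-11/2))*2) = 724*((-7 + 11/2)*2) = 724*(-3/2*2) = 724*(-3) = -2172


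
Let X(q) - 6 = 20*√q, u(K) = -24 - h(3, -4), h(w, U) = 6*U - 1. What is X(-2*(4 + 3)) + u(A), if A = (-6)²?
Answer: 7 + 20*I*√14 ≈ 7.0 + 74.833*I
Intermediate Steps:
h(w, U) = -1 + 6*U
A = 36
u(K) = 1 (u(K) = -24 - (-1 + 6*(-4)) = -24 - (-1 - 24) = -24 - 1*(-25) = -24 + 25 = 1)
X(q) = 6 + 20*√q
X(-2*(4 + 3)) + u(A) = (6 + 20*√(-2*(4 + 3))) + 1 = (6 + 20*√(-2*7)) + 1 = (6 + 20*√(-14)) + 1 = (6 + 20*(I*√14)) + 1 = (6 + 20*I*√14) + 1 = 7 + 20*I*√14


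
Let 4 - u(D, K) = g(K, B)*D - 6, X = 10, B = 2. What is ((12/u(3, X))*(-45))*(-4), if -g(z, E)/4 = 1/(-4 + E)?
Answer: 540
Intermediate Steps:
g(z, E) = -4/(-4 + E)
u(D, K) = 10 - 2*D (u(D, K) = 4 - ((-4/(-4 + 2))*D - 6) = 4 - ((-4/(-2))*D - 6) = 4 - ((-4*(-½))*D - 6) = 4 - (2*D - 6) = 4 - (-6 + 2*D) = 4 + (6 - 2*D) = 10 - 2*D)
((12/u(3, X))*(-45))*(-4) = ((12/(10 - 2*3))*(-45))*(-4) = ((12/(10 - 6))*(-45))*(-4) = ((12/4)*(-45))*(-4) = ((12*(¼))*(-45))*(-4) = (3*(-45))*(-4) = -135*(-4) = 540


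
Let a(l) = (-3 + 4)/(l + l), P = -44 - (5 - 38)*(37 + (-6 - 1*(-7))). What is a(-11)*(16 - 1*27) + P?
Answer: 2421/2 ≈ 1210.5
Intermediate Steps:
P = 1210 (P = -44 - (-33)*(37 + (-6 + 7)) = -44 - (-33)*(37 + 1) = -44 - (-33)*38 = -44 - 1*(-1254) = -44 + 1254 = 1210)
a(l) = 1/(2*l)
a(-11)*(16 - 1*27) + P = ((½)/(-11))*(16 - 1*27) + 1210 = ((½)*(-1/11))*(16 - 27) + 1210 = -1/22*(-11) + 1210 = ½ + 1210 = 2421/2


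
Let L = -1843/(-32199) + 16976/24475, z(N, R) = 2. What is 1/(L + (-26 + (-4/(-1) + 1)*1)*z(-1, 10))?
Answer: -788070525/32507244401 ≈ -0.024243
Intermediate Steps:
L = 591717649/788070525 (L = -1843*(-1/32199) + 16976*(1/24475) = 1843/32199 + 16976/24475 = 591717649/788070525 ≈ 0.75084)
1/(L + (-26 + (-4/(-1) + 1)*1)*z(-1, 10)) = 1/(591717649/788070525 + (-26 + (-4/(-1) + 1)*1)*2) = 1/(591717649/788070525 + (-26 + (-4*(-1) + 1)*1)*2) = 1/(591717649/788070525 + (-26 + (4 + 1)*1)*2) = 1/(591717649/788070525 + (-26 + 5*1)*2) = 1/(591717649/788070525 + (-26 + 5)*2) = 1/(591717649/788070525 - 21*2) = 1/(591717649/788070525 - 42) = 1/(-32507244401/788070525) = -788070525/32507244401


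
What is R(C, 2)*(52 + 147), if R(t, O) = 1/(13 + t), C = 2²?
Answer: 199/17 ≈ 11.706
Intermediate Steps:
C = 4
R(C, 2)*(52 + 147) = (52 + 147)/(13 + 4) = 199/17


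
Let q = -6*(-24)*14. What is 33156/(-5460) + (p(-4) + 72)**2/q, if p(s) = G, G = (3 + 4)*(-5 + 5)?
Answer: -1593/455 ≈ -3.5011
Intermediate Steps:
q = 2016 (q = 144*14 = 2016)
G = 0 (G = 7*0 = 0)
p(s) = 0
33156/(-5460) + (p(-4) + 72)**2/q = 33156/(-5460) + (0 + 72)**2/2016 = 33156*(-1/5460) + 72**2*(1/2016) = -2763/455 + 5184*(1/2016) = -2763/455 + 18/7 = -1593/455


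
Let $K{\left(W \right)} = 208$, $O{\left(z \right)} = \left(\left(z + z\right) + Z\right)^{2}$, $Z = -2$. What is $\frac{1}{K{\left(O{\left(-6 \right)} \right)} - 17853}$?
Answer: $- \frac{1}{17645} \approx -5.6673 \cdot 10^{-5}$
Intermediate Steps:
$O{\left(z \right)} = \left(-2 + 2 z\right)^{2}$ ($O{\left(z \right)} = \left(\left(z + z\right) - 2\right)^{2} = \left(2 z - 2\right)^{2} = \left(-2 + 2 z\right)^{2}$)
$\frac{1}{K{\left(O{\left(-6 \right)} \right)} - 17853} = \frac{1}{208 - 17853} = \frac{1}{-17645} = - \frac{1}{17645}$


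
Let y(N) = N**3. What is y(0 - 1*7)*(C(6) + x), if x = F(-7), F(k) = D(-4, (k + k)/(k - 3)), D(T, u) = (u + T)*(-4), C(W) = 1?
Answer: -19551/5 ≈ -3910.2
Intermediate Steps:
D(T, u) = -4*T - 4*u (D(T, u) = (T + u)*(-4) = -4*T - 4*u)
F(k) = 16 - 8*k/(-3 + k) (F(k) = -4*(-4) - 4*(k + k)/(k - 3) = 16 - 4*2*k/(-3 + k) = 16 - 8*k/(-3 + k))
x = 52/5 (x = 8*(-6 - 7)/(-3 - 7) = 8*(-13)/(-10) = 8*(-1/10)*(-13) = 52/5 ≈ 10.400)
y(0 - 1*7)*(C(6) + x) = (0 - 1*7)**3*(1 + 52/5) = (0 - 7)**3*(57/5) = (-7)**3*(57/5) = -343*57/5 = -19551/5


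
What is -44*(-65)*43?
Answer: 122980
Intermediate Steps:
-44*(-65)*43 = 2860*43 = 122980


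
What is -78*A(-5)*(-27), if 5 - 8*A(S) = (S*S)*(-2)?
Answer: 57915/4 ≈ 14479.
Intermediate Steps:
A(S) = 5/8 + S²/4 (A(S) = 5/8 - S*S*(-2)/8 = 5/8 - S²*(-2)/8 = 5/8 - (-1)*S²/4 = 5/8 + S²/4)
-78*A(-5)*(-27) = -78*(5/8 + (¼)*(-5)²)*(-27) = -78*(5/8 + (¼)*25)*(-27) = -78*(5/8 + 25/4)*(-27) = -78*55/8*(-27) = -2145/4*(-27) = 57915/4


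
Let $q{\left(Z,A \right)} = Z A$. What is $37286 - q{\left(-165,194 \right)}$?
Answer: $69296$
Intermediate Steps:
$q{\left(Z,A \right)} = A Z$
$37286 - q{\left(-165,194 \right)} = 37286 - 194 \left(-165\right) = 37286 - -32010 = 37286 + 32010 = 69296$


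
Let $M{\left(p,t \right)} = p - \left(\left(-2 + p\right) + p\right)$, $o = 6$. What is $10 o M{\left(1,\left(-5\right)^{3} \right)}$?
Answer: $60$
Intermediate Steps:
$M{\left(p,t \right)} = 2 - p$ ($M{\left(p,t \right)} = p - \left(-2 + 2 p\right) = 2 - p$)
$10 o M{\left(1,\left(-5\right)^{3} \right)} = 10 \cdot 6 \left(2 - 1\right) = 60 \left(2 - 1\right) = 60 \cdot 1 = 60$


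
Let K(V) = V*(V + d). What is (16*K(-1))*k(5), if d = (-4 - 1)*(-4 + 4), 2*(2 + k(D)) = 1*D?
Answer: 8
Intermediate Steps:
k(D) = -2 + D/2 (k(D) = -2 + (1*D)/2 = -2 + D/2)
d = 0 (d = -5*0 = 0)
K(V) = V² (K(V) = V*(V + 0) = V*V = V²)
(16*K(-1))*k(5) = (16*(-1)²)*(-2 + (½)*5) = (16*1)*(-2 + 5/2) = 16*(½) = 8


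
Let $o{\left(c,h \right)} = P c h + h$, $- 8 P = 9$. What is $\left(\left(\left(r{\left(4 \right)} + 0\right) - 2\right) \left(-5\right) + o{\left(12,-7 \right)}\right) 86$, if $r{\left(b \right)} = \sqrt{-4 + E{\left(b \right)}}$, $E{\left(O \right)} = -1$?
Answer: $8385 - 430 i \sqrt{5} \approx 8385.0 - 961.51 i$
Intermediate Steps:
$P = - \frac{9}{8}$ ($P = \left(- \frac{1}{8}\right) 9 = - \frac{9}{8} \approx -1.125$)
$r{\left(b \right)} = i \sqrt{5}$ ($r{\left(b \right)} = \sqrt{-4 - 1} = \sqrt{-5} = i \sqrt{5}$)
$o{\left(c,h \right)} = h - \frac{9 c h}{8}$ ($o{\left(c,h \right)} = - \frac{9 c}{8} h + h = - \frac{9 c h}{8} + h = h - \frac{9 c h}{8}$)
$\left(\left(\left(r{\left(4 \right)} + 0\right) - 2\right) \left(-5\right) + o{\left(12,-7 \right)}\right) 86 = \left(\left(\left(i \sqrt{5} + 0\right) - 2\right) \left(-5\right) + \frac{1}{8} \left(-7\right) \left(8 - 108\right)\right) 86 = \left(\left(i \sqrt{5} - 2\right) \left(-5\right) + \frac{1}{8} \left(-7\right) \left(8 - 108\right)\right) 86 = \left(\left(-2 + i \sqrt{5}\right) \left(-5\right) + \frac{1}{8} \left(-7\right) \left(-100\right)\right) 86 = \left(\left(10 - 5 i \sqrt{5}\right) + \frac{175}{2}\right) 86 = \left(\frac{195}{2} - 5 i \sqrt{5}\right) 86 = 8385 - 430 i \sqrt{5}$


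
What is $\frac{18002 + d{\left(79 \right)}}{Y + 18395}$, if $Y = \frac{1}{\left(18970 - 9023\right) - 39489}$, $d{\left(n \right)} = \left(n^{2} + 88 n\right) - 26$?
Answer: $\frac{920794598}{543425089} \approx 1.6944$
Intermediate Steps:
$d{\left(n \right)} = -26 + n^{2} + 88 n$
$Y = - \frac{1}{29542}$ ($Y = \frac{1}{\left(18970 - 9023\right) - 39489} = \frac{1}{9947 - 39489} = \frac{1}{-29542} = - \frac{1}{29542} \approx -3.385 \cdot 10^{-5}$)
$\frac{18002 + d{\left(79 \right)}}{Y + 18395} = \frac{18002 + \left(-26 + 79^{2} + 88 \cdot 79\right)}{- \frac{1}{29542} + 18395} = \frac{18002 + \left(-26 + 6241 + 6952\right)}{\frac{543425089}{29542}} = \left(18002 + 13167\right) \frac{29542}{543425089} = 31169 \cdot \frac{29542}{543425089} = \frac{920794598}{543425089}$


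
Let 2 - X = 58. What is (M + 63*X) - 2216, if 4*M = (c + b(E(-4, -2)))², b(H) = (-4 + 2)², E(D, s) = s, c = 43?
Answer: -20767/4 ≈ -5191.8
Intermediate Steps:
X = -56 (X = 2 - 1*58 = 2 - 58 = -56)
b(H) = 4 (b(H) = (-2)² = 4)
M = 2209/4 (M = (43 + 4)²/4 = (¼)*47² = (¼)*2209 = 2209/4 ≈ 552.25)
(M + 63*X) - 2216 = (2209/4 + 63*(-56)) - 2216 = (2209/4 - 3528) - 2216 = -11903/4 - 2216 = -20767/4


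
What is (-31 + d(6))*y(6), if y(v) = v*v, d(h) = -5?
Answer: -1296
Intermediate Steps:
y(v) = v²
(-31 + d(6))*y(6) = (-31 - 5)*6² = -36*36 = -1296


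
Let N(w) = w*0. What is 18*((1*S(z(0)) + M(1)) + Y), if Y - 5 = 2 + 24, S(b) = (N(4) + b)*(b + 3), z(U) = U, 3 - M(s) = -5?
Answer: 702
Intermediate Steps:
N(w) = 0
M(s) = 8 (M(s) = 3 - 1*(-5) = 3 + 5 = 8)
S(b) = b*(3 + b) (S(b) = (0 + b)*(b + 3) = b*(3 + b))
Y = 31 (Y = 5 + (2 + 24) = 5 + 26 = 31)
18*((1*S(z(0)) + M(1)) + Y) = 18*((1*(0*(3 + 0)) + 8) + 31) = 18*((1*(0*3) + 8) + 31) = 18*((1*0 + 8) + 31) = 18*((0 + 8) + 31) = 18*(8 + 31) = 18*39 = 702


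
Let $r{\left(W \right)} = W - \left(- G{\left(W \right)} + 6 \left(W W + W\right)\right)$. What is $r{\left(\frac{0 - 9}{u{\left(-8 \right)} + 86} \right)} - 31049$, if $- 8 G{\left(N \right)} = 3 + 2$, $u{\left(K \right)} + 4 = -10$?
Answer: $- \frac{993571}{32} \approx -31049.0$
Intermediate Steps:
$u{\left(K \right)} = -14$ ($u{\left(K \right)} = -4 - 10 = -14$)
$G{\left(N \right)} = - \frac{5}{8}$ ($G{\left(N \right)} = - \frac{3 + 2}{8} = \left(- \frac{1}{8}\right) 5 = - \frac{5}{8}$)
$r{\left(W \right)} = - \frac{5}{8} - 6 W^{2} - 5 W$ ($r{\left(W \right)} = W - \left(\frac{5}{8} + 6 \left(W W + W\right)\right) = W - \left(\frac{5}{8} + 6 \left(W^{2} + W\right)\right) = W - \left(\frac{5}{8} + 6 \left(W + W^{2}\right)\right) = W - \left(\frac{5}{8} + 6 W + 6 W^{2}\right) = - \frac{5}{8} - 6 W^{2} - 5 W$)
$r{\left(\frac{0 - 9}{u{\left(-8 \right)} + 86} \right)} - 31049 = \left(- \frac{5}{8} - 6 \left(\frac{0 - 9}{-14 + 86}\right)^{2} - 5 \frac{0 - 9}{-14 + 86}\right) - 31049 = \left(- \frac{5}{8} - 6 \left(- \frac{9}{72}\right)^{2} - 5 \left(- \frac{9}{72}\right)\right) - 31049 = \left(- \frac{5}{8} - 6 \left(\left(-9\right) \frac{1}{72}\right)^{2} - 5 \left(\left(-9\right) \frac{1}{72}\right)\right) - 31049 = \left(- \frac{5}{8} - 6 \left(- \frac{1}{8}\right)^{2} - - \frac{5}{8}\right) - 31049 = \left(- \frac{5}{8} - \frac{3}{32} + \frac{5}{8}\right) - 31049 = - \frac{3}{32} - 31049 = - \frac{993571}{32}$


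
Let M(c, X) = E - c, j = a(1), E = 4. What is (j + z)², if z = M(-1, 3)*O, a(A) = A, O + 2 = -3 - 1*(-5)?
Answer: 1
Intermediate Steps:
O = 0 (O = -2 + (-3 - 1*(-5)) = -2 + (-3 + 5) = -2 + 2 = 0)
j = 1
M(c, X) = 4 - c
z = 0 (z = (4 - 1*(-1))*0 = (4 + 1)*0 = 5*0 = 0)
(j + z)² = (1 + 0)² = 1² = 1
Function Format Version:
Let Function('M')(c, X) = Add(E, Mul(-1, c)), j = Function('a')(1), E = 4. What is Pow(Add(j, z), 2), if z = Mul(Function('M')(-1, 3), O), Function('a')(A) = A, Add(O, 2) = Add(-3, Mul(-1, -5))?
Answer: 1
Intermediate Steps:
O = 0 (O = Add(-2, Add(-3, Mul(-1, -5))) = Add(-2, Add(-3, 5)) = Add(-2, 2) = 0)
j = 1
Function('M')(c, X) = Add(4, Mul(-1, c))
z = 0 (z = Mul(Add(4, Mul(-1, -1)), 0) = Mul(Add(4, 1), 0) = Mul(5, 0) = 0)
Pow(Add(j, z), 2) = Pow(Add(1, 0), 2) = Pow(1, 2) = 1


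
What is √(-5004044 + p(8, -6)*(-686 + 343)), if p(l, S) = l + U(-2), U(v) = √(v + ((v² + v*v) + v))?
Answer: 3*I*√556386 ≈ 2237.7*I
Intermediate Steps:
U(v) = √(2*v + 2*v²) (U(v) = √(v + ((v² + v²) + v)) = √(v + (2*v² + v)) = √(v + (v + 2*v²)) = √(2*v + 2*v²))
p(l, S) = 2 + l (p(l, S) = l + √2*√(-2*(1 - 2)) = l + √2*√(-2*(-1)) = l + √2*√2 = l + 2 = 2 + l)
√(-5004044 + p(8, -6)*(-686 + 343)) = √(-5004044 + (2 + 8)*(-686 + 343)) = √(-5004044 + 10*(-343)) = √(-5004044 - 3430) = √(-5007474) = 3*I*√556386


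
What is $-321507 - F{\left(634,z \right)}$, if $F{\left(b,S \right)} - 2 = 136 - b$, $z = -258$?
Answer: $-321011$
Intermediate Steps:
$F{\left(b,S \right)} = 138 - b$ ($F{\left(b,S \right)} = 2 - \left(-136 + b\right) = 138 - b$)
$-321507 - F{\left(634,z \right)} = -321507 - \left(138 - 634\right) = -321507 - -496 = -321507 + 496 = -321011$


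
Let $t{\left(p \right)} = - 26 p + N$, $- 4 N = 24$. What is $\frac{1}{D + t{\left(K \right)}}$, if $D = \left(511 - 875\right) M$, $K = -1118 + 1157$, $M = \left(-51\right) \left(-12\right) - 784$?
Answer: $\frac{1}{61588} \approx 1.6237 \cdot 10^{-5}$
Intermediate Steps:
$N = -6$ ($N = \left(- \frac{1}{4}\right) 24 = -6$)
$M = -172$ ($M = 612 - 784 = -172$)
$K = 39$
$D = 62608$ ($D = \left(511 - 875\right) \left(-172\right) = \left(-364\right) \left(-172\right) = 62608$)
$t{\left(p \right)} = -6 - 26 p$ ($t{\left(p \right)} = - 26 p - 6 = -6 - 26 p$)
$\frac{1}{D + t{\left(K \right)}} = \frac{1}{62608 - 1020} = \frac{1}{61588}$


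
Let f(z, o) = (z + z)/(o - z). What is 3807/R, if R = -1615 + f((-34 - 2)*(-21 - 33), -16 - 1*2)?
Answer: -414963/176251 ≈ -2.3544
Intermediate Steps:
f(z, o) = 2*z/(o - z) (f(z, o) = (2*z)/(o - z) = 2*z/(o - z))
R = -176251/109 (R = -1615 + 2*((-34 - 2)*(-21 - 33))/((-16 - 1*2) - (-34 - 2)*(-21 - 33)) = -1615 + 2*(-36*(-54))/((-16 - 2) - (-36)*(-54)) = -1615 + 2*1944/(-18 - 1*1944) = -1615 + 2*1944/(-18 - 1944) = -1615 + 2*1944/(-1962) = -1615 + 2*1944*(-1/1962) = -1615 - 216/109 = -176251/109 ≈ -1617.0)
3807/R = 3807/(-176251/109) = 3807*(-109/176251) = -414963/176251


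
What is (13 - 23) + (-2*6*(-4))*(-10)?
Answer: -490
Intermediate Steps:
(13 - 23) + (-2*6*(-4))*(-10) = -10 - 12*(-4)*(-10) = -10 + 48*(-10) = -10 - 480 = -490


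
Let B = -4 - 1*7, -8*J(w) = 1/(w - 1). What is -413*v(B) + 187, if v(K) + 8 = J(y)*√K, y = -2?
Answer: 3491 - 413*I*√11/24 ≈ 3491.0 - 57.074*I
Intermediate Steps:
J(w) = -1/(8*(-1 + w)) (J(w) = -1/(8*(w - 1)) = -1/(8*(-1 + w)))
B = -11 (B = -4 - 7 = -11)
v(K) = -8 + √K/24 (v(K) = -8 + (-1/(-8 + 8*(-2)))*√K = -8 + (-1/(-8 - 16))*√K = -8 + (-1/(-24))*√K = -8 + (-1*(-1/24))*√K = -8 + √K/24)
-413*v(B) + 187 = -413*(-8 + √(-11)/24) + 187 = -413*(-8 + (I*√11)/24) + 187 = -413*(-8 + I*√11/24) + 187 = (3304 - 413*I*√11/24) + 187 = 3491 - 413*I*√11/24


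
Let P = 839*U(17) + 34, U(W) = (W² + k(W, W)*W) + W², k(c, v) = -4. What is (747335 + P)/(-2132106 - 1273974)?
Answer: -391753/1135360 ≈ -0.34505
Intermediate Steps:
U(W) = -4*W + 2*W² (U(W) = (W² - 4*W) + W² = -4*W + 2*W²)
P = 427924 (P = 839*(2*17*(-2 + 17)) + 34 = 839*(2*17*15) + 34 = 839*510 + 34 = 427890 + 34 = 427924)
(747335 + P)/(-2132106 - 1273974) = (747335 + 427924)/(-2132106 - 1273974) = 1175259/(-3406080) = 1175259*(-1/3406080) = -391753/1135360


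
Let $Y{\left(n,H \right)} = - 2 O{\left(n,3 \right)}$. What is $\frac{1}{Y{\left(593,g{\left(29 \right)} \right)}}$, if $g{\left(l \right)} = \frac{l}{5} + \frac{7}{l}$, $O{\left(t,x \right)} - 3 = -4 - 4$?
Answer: $\frac{1}{10} \approx 0.1$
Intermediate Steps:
$O{\left(t,x \right)} = -5$ ($O{\left(t,x \right)} = 3 - 8 = -5$)
$g{\left(l \right)} = \frac{7}{l} + \frac{l}{5}$ ($g{\left(l \right)} = l \frac{1}{5} + \frac{7}{l} = \frac{l}{5} + \frac{7}{l} = \frac{7}{l} + \frac{l}{5}$)
$Y{\left(n,H \right)} = 10$ ($Y{\left(n,H \right)} = \left(-2\right) \left(-5\right) = 10$)
$\frac{1}{Y{\left(593,g{\left(29 \right)} \right)}} = \frac{1}{10}$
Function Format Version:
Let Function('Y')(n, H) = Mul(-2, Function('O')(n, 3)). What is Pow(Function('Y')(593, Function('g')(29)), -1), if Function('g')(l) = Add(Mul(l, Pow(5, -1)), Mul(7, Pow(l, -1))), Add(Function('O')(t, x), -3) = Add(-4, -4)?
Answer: Rational(1, 10) ≈ 0.10000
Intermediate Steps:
Function('O')(t, x) = -5 (Function('O')(t, x) = Add(3, Add(-4, -4)) = Add(3, -8) = -5)
Function('g')(l) = Add(Mul(7, Pow(l, -1)), Mul(Rational(1, 5), l)) (Function('g')(l) = Add(Mul(l, Rational(1, 5)), Mul(7, Pow(l, -1))) = Add(Mul(Rational(1, 5), l), Mul(7, Pow(l, -1))) = Add(Mul(7, Pow(l, -1)), Mul(Rational(1, 5), l)))
Function('Y')(n, H) = 10 (Function('Y')(n, H) = Mul(-2, -5) = 10)
Pow(Function('Y')(593, Function('g')(29)), -1) = Pow(10, -1) = Rational(1, 10)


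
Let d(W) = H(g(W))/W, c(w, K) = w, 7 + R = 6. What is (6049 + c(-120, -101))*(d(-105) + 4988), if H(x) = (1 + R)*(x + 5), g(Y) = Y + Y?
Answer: 29573852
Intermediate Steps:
g(Y) = 2*Y
R = -1 (R = -7 + 6 = -1)
H(x) = 0 (H(x) = (1 - 1)*(x + 5) = 0*(5 + x) = 0)
d(W) = 0 (d(W) = 0/W = 0)
(6049 + c(-120, -101))*(d(-105) + 4988) = (6049 - 120)*(0 + 4988) = 5929*4988 = 29573852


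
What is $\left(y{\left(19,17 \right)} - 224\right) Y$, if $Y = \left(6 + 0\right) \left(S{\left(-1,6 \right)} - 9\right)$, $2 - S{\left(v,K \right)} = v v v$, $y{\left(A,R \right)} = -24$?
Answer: $8928$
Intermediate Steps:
$S{\left(v,K \right)} = 2 - v^{3}$ ($S{\left(v,K \right)} = 2 - v v v = 2 - v^{2} v = 2 - v^{3}$)
$Y = -36$ ($Y = \left(6 + 0\right) \left(\left(2 - \left(-1\right)^{3}\right) - 9\right) = 6 \left(\left(2 - -1\right) - 9\right) = 6 \left(\left(2 + 1\right) - 9\right) = 6 \left(3 - 9\right) = 6 \left(-6\right) = -36$)
$\left(y{\left(19,17 \right)} - 224\right) Y = \left(-24 - 224\right) \left(-36\right) = \left(-248\right) \left(-36\right) = 8928$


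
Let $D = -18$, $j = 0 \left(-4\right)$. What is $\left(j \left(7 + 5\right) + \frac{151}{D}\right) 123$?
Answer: $- \frac{6191}{6} \approx -1031.8$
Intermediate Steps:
$j = 0$
$\left(j \left(7 + 5\right) + \frac{151}{D}\right) 123 = \left(0 \left(7 + 5\right) + \frac{151}{-18}\right) 123 = \left(0 \cdot 12 + 151 \left(- \frac{1}{18}\right)\right) 123 = \left(0 - \frac{151}{18}\right) 123 = \left(- \frac{151}{18}\right) 123 = - \frac{6191}{6}$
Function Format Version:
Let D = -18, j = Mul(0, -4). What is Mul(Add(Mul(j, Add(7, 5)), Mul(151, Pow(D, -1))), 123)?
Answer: Rational(-6191, 6) ≈ -1031.8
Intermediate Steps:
j = 0
Mul(Add(Mul(j, Add(7, 5)), Mul(151, Pow(D, -1))), 123) = Mul(Add(Mul(0, Add(7, 5)), Mul(151, Pow(-18, -1))), 123) = Mul(Add(Mul(0, 12), Mul(151, Rational(-1, 18))), 123) = Mul(Add(0, Rational(-151, 18)), 123) = Mul(Rational(-151, 18), 123) = Rational(-6191, 6)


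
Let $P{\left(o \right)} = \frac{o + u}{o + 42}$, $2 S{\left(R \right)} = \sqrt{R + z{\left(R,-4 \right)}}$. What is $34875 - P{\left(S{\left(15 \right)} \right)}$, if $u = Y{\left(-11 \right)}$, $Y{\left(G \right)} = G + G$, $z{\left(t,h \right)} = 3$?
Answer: $\frac{40908994}{1173} - \frac{64 \sqrt{2}}{1173} \approx 34875.0$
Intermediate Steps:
$Y{\left(G \right)} = 2 G$
$u = -22$ ($u = 2 \left(-11\right) = -22$)
$S{\left(R \right)} = \frac{\sqrt{3 + R}}{2}$ ($S{\left(R \right)} = \frac{\sqrt{R + 3}}{2} = \frac{\sqrt{3 + R}}{2}$)
$P{\left(o \right)} = \frac{-22 + o}{42 + o}$ ($P{\left(o \right)} = \frac{o - 22}{o + 42} = \frac{-22 + o}{42 + o}$)
$34875 - P{\left(S{\left(15 \right)} \right)} = 34875 - \frac{-22 + \frac{\sqrt{3 + 15}}{2}}{42 + \frac{\sqrt{3 + 15}}{2}} = 34875 - \frac{-22 + \frac{\sqrt{18}}{2}}{42 + \frac{\sqrt{18}}{2}} = 34875 - \frac{-22 + \frac{3 \sqrt{2}}{2}}{42 + \frac{3 \sqrt{2}}{2}}$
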